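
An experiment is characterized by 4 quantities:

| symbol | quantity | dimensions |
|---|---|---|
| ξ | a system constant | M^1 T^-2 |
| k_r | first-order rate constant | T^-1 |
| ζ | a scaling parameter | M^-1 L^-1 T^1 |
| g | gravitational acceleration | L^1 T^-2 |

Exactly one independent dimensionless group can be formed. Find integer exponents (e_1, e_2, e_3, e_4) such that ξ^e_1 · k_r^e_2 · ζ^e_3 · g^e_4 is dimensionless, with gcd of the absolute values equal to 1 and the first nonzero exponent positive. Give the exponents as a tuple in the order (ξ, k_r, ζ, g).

(1, -3, 1, 1)

M: e_1·(1) + e_2·(0) + e_3·(-1) + e_4·(0) = 0
L: e_1·(0) + e_2·(0) + e_3·(-1) + e_4·(1) = 0
T: e_1·(-2) + e_2·(-1) + e_3·(1) + e_4·(-2) = 0
Solving this homogeneous linear system for the smallest-integer solution (first nonzero entry positive) gives (1, -3, 1, 1).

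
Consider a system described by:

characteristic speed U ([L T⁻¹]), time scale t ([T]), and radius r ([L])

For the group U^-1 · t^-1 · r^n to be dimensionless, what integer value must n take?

Balance the L exponent: (1)·n from r, plus −(1) − (0) = -1 from the rest, must sum to zero.
n − 1 = 0, so n = 1.

1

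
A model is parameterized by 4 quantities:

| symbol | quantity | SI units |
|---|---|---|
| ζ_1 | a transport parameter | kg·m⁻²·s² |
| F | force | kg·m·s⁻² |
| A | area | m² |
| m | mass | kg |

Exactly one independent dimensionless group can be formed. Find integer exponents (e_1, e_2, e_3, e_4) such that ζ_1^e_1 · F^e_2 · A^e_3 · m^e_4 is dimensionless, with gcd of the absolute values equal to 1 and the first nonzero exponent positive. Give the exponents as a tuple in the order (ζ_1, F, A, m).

(2, 2, 1, -4)

M: e_1·(1) + e_2·(1) + e_3·(0) + e_4·(1) = 0
L: e_1·(-2) + e_2·(1) + e_3·(2) + e_4·(0) = 0
T: e_1·(2) + e_2·(-2) + e_3·(0) + e_4·(0) = 0
Solving this homogeneous linear system for the smallest-integer solution (first nonzero entry positive) gives (2, 2, 1, -4).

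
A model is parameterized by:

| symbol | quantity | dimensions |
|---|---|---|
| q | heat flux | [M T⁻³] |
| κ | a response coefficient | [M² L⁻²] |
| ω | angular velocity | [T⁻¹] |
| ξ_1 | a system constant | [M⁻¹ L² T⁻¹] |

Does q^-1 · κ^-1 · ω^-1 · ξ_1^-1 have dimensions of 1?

Sum the exponent of each base dimension across the product:
  M: −[q]_M − [κ]_M − [ω]_M − [ξ_1]_M = −(1) − (2) − (0) − (-1) = -2
  L: −[q]_L − [κ]_L − [ω]_L − [ξ_1]_L = −(0) − (-2) − (0) − (2) = 0
  T: −[q]_T − [κ]_T − [ω]_T − [ξ_1]_T = −(-3) − (0) − (-1) − (-1) = 5
Net dimensions [M⁻² T⁵] ≠ [1] — not dimensionless.

no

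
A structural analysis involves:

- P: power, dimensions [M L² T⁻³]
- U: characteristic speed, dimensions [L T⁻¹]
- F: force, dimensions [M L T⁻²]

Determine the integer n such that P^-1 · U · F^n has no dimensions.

Balance the M exponent: (1)·n from F, plus −(1) + (0) = -1 from the rest, must sum to zero.
n − 1 = 0, so n = 1.

1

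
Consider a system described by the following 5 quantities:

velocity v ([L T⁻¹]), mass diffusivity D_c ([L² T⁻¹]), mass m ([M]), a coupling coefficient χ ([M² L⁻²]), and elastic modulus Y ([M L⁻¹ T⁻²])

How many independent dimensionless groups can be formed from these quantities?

2

There are 5 variables and 3 base dimensions (M, L, T).
The dimension matrix has rank 3.
Independent dimensionless groups: 5 − 3 = 2.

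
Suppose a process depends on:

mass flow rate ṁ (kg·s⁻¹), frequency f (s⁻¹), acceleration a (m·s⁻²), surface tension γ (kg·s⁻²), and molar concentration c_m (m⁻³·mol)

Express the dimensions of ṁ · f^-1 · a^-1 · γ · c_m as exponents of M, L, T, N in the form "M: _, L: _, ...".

M: 2, L: -4, T: 0, N: 1

Collect each base-dimension exponent across the product:
  M: (1) − (0) − (0) + (1) + (0) = 2
  L: (0) − (0) − (1) + (0) + (-3) = -4
  T: (-1) − (-1) − (-2) + (-2) + (0) = 0
  N: (0) − (0) − (0) + (0) + (1) = 1
So the dimensions are [M² L⁻⁴ N].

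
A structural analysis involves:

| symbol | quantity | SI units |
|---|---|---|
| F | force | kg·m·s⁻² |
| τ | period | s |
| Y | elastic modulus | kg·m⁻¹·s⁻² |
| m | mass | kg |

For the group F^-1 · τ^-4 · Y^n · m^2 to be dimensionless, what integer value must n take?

-1

Balance the M exponent: (1)·n from Y, plus −(1) − 4·(0) + 2·(1) = 1 from the rest, must sum to zero.
n + 1 = 0, so n = -1.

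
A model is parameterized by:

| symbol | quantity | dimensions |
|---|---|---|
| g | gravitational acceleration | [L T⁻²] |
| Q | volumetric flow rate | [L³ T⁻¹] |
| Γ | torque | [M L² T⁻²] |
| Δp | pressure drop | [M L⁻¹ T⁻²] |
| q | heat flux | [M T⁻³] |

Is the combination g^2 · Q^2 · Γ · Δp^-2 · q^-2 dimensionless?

no

Sum the exponent of each base dimension across the product:
  M: 2·[g]_M + 2·[Q]_M + [Γ]_M − 2·[Δp]_M − 2·[q]_M = 2·(0) + 2·(0) + (1) − 2·(1) − 2·(1) = -3
  L: 2·[g]_L + 2·[Q]_L + [Γ]_L − 2·[Δp]_L − 2·[q]_L = 2·(1) + 2·(3) + (2) − 2·(-1) − 2·(0) = 12
  T: 2·[g]_T + 2·[Q]_T + [Γ]_T − 2·[Δp]_T − 2·[q]_T = 2·(-2) + 2·(-1) + (-2) − 2·(-2) − 2·(-3) = 2
Net dimensions [M⁻³ L¹² T²] ≠ [1] — not dimensionless.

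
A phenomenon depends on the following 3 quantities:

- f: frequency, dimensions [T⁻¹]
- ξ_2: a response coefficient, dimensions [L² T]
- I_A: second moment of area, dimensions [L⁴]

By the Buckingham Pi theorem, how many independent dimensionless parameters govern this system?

There are 3 variables and 2 base dimensions (L, T).
The dimension matrix has rank 2.
Independent dimensionless groups: 3 − 2 = 1.

1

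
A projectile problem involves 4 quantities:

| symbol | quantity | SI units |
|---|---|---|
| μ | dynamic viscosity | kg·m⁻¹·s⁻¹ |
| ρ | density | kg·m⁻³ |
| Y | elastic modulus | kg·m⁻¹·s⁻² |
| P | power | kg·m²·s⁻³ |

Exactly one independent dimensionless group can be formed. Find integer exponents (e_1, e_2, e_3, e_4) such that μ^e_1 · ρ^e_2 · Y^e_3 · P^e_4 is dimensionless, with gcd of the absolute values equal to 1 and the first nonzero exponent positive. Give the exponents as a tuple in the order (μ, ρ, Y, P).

(4, -3, 1, -2)

M: e_1·(1) + e_2·(1) + e_3·(1) + e_4·(1) = 0
L: e_1·(-1) + e_2·(-3) + e_3·(-1) + e_4·(2) = 0
T: e_1·(-1) + e_2·(0) + e_3·(-2) + e_4·(-3) = 0
Solving this homogeneous linear system for the smallest-integer solution (first nonzero entry positive) gives (4, -3, 1, -2).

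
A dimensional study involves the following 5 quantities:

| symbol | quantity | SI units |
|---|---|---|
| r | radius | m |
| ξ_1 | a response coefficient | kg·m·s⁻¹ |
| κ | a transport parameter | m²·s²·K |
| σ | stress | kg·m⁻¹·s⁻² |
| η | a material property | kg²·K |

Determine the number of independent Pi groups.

1

There are 5 variables and 4 base dimensions (M, L, T, Θ).
The dimension matrix has rank 4.
Independent dimensionless groups: 5 − 4 = 1.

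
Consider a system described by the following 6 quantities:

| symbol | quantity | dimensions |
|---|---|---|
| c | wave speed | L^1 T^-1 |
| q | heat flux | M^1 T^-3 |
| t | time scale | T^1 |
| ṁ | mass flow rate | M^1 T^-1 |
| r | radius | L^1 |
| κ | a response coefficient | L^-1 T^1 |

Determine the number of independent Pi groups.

3

There are 6 variables and 3 base dimensions (M, L, T).
The dimension matrix has rank 3.
Independent dimensionless groups: 6 − 3 = 3.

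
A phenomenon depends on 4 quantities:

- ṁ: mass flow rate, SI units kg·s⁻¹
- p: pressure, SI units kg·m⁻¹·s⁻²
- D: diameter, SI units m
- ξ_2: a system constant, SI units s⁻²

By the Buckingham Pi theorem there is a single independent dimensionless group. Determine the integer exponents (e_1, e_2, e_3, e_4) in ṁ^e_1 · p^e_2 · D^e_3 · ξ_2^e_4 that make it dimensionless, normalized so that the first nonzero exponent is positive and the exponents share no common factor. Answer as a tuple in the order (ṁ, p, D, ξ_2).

(2, -2, -2, 1)

M: e_1·(1) + e_2·(1) + e_3·(0) + e_4·(0) = 0
L: e_1·(0) + e_2·(-1) + e_3·(1) + e_4·(0) = 0
T: e_1·(-1) + e_2·(-2) + e_3·(0) + e_4·(-2) = 0
Solving this homogeneous linear system for the smallest-integer solution (first nonzero entry positive) gives (2, -2, -2, 1).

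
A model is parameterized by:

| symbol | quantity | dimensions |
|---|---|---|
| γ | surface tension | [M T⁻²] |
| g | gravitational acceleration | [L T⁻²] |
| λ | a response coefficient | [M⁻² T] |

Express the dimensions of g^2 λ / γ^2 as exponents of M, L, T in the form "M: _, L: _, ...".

M: -4, L: 2, T: 1

Collect each base-dimension exponent across the product:
  M: −2·(1) + 2·(0) + (-2) = -4
  L: −2·(0) + 2·(1) + (0) = 2
  T: −2·(-2) + 2·(-2) + (1) = 1
So the dimensions are [M⁻⁴ L² T].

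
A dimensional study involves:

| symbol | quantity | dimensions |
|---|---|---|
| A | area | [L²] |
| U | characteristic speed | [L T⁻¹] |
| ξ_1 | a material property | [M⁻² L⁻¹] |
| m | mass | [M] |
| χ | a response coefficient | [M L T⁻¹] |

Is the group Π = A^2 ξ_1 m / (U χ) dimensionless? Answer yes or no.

Sum the exponent of each base dimension across the product:
  M: 2·[A]_M − [U]_M + [ξ_1]_M + [m]_M − [χ]_M = 2·(0) − (0) + (-2) + (1) − (1) = -2
  L: 2·[A]_L − [U]_L + [ξ_1]_L + [m]_L − [χ]_L = 2·(2) − (1) + (-1) + (0) − (1) = 1
  T: 2·[A]_T − [U]_T + [ξ_1]_T + [m]_T − [χ]_T = 2·(0) − (-1) + (0) + (0) − (-1) = 2
Net dimensions [M⁻² L T²] ≠ [1] — not dimensionless.

no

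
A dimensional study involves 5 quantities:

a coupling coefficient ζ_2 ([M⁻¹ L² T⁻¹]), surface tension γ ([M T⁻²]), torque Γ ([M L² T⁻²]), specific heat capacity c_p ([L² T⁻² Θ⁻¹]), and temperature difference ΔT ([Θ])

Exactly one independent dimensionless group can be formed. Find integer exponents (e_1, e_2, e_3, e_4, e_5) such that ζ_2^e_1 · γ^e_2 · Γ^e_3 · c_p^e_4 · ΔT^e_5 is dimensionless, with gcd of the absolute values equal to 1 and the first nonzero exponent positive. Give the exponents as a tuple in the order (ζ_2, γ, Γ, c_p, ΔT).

M: e_1·(-1) + e_2·(1) + e_3·(1) + e_4·(0) + e_5·(0) = 0
L: e_1·(2) + e_2·(0) + e_3·(2) + e_4·(2) + e_5·(0) = 0
T: e_1·(-1) + e_2·(-2) + e_3·(-2) + e_4·(-2) + e_5·(0) = 0
Θ: e_1·(0) + e_2·(0) + e_3·(0) + e_4·(-1) + e_5·(1) = 0
Solving this homogeneous linear system for the smallest-integer solution (first nonzero entry positive) gives (2, 1, 1, -3, -3).

(2, 1, 1, -3, -3)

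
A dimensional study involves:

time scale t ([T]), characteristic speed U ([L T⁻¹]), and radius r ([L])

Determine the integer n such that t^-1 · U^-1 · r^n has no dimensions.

1

Balance the L exponent: (1)·n from r, plus −(0) − (1) = -1 from the rest, must sum to zero.
n − 1 = 0, so n = 1.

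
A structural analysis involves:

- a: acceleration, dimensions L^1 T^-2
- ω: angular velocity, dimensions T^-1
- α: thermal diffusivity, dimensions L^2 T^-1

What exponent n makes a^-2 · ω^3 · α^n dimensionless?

Balance the L exponent: (2)·n from α, plus −2·(1) + 3·(0) = -2 from the rest, must sum to zero.
2n − 2 = 0, so n = 1.

1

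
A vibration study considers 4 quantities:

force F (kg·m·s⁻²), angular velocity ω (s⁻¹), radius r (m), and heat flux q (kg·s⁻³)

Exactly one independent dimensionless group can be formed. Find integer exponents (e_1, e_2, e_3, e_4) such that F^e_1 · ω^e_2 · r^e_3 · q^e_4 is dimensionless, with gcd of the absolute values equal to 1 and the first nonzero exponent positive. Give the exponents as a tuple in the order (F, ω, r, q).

M: e_1·(1) + e_2·(0) + e_3·(0) + e_4·(1) = 0
L: e_1·(1) + e_2·(0) + e_3·(1) + e_4·(0) = 0
T: e_1·(-2) + e_2·(-1) + e_3·(0) + e_4·(-3) = 0
Solving this homogeneous linear system for the smallest-integer solution (first nonzero entry positive) gives (1, 1, -1, -1).

(1, 1, -1, -1)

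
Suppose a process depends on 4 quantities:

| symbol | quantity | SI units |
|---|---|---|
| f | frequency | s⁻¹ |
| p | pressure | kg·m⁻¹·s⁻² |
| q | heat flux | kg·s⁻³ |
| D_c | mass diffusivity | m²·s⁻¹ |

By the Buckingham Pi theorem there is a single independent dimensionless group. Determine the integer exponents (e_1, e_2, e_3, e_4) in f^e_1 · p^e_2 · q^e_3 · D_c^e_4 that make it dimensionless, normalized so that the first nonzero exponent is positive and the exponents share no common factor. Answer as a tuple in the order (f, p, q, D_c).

(1, 2, -2, 1)

M: e_1·(0) + e_2·(1) + e_3·(1) + e_4·(0) = 0
L: e_1·(0) + e_2·(-1) + e_3·(0) + e_4·(2) = 0
T: e_1·(-1) + e_2·(-2) + e_3·(-3) + e_4·(-1) = 0
Solving this homogeneous linear system for the smallest-integer solution (first nonzero entry positive) gives (1, 2, -2, 1).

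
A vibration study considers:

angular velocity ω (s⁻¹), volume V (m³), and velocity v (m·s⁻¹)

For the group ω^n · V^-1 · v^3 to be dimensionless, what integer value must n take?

-3

Balance the T exponent: (-1)·n from ω, plus −(0) + 3·(-1) = -3 from the rest, must sum to zero.
−n − 3 = 0, so n = -3.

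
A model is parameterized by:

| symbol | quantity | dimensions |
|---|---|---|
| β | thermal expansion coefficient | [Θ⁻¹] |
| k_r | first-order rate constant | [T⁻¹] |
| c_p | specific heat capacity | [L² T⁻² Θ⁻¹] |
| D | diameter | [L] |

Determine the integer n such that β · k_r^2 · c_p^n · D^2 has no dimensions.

Balance the L exponent: (2)·n from c_p, plus (0) + 2·(0) + 2·(1) = 2 from the rest, must sum to zero.
2n + 2 = 0, so n = -1.

-1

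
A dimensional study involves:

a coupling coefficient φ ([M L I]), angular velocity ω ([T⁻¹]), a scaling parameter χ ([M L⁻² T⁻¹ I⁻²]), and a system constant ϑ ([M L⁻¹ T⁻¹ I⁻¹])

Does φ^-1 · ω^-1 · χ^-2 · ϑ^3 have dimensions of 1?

yes

Sum the exponent of each base dimension across the product:
  M: −[φ]_M − [ω]_M − 2·[χ]_M + 3·[ϑ]_M = −(1) − (0) − 2·(1) + 3·(1) = 0
  L: −[φ]_L − [ω]_L − 2·[χ]_L + 3·[ϑ]_L = −(1) − (0) − 2·(-2) + 3·(-1) = 0
  T: −[φ]_T − [ω]_T − 2·[χ]_T + 3·[ϑ]_T = −(0) − (-1) − 2·(-1) + 3·(-1) = 0
  I: −[φ]_I − [ω]_I − 2·[χ]_I + 3·[ϑ]_I = −(1) − (0) − 2·(-2) + 3·(-1) = 0
All base exponents vanish — dimensionless.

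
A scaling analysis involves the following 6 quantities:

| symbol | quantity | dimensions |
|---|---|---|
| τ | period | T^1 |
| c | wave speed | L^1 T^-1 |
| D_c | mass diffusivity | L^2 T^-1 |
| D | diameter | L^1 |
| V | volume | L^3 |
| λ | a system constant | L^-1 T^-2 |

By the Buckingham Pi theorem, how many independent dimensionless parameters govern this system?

4

There are 6 variables and 2 base dimensions (L, T).
The dimension matrix has rank 2.
Independent dimensionless groups: 6 − 2 = 4.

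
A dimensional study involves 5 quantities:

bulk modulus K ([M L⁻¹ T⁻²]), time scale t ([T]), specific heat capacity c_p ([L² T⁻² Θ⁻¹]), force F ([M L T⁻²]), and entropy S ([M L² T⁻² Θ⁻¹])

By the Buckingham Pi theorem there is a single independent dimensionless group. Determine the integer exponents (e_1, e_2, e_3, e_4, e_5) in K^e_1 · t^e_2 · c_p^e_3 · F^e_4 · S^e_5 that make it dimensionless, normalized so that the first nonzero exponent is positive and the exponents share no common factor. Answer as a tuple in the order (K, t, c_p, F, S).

(1, 4, 2, 1, -2)

M: e_1·(1) + e_2·(0) + e_3·(0) + e_4·(1) + e_5·(1) = 0
L: e_1·(-1) + e_2·(0) + e_3·(2) + e_4·(1) + e_5·(2) = 0
T: e_1·(-2) + e_2·(1) + e_3·(-2) + e_4·(-2) + e_5·(-2) = 0
Θ: e_1·(0) + e_2·(0) + e_3·(-1) + e_4·(0) + e_5·(-1) = 0
Solving this homogeneous linear system for the smallest-integer solution (first nonzero entry positive) gives (1, 4, 2, 1, -2).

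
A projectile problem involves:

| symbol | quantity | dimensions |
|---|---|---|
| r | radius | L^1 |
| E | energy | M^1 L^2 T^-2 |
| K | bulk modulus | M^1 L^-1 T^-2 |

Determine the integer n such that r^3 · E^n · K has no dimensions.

-1

Balance the M exponent: (1)·n from E, plus 3·(0) + (1) = 1 from the rest, must sum to zero.
n + 1 = 0, so n = -1.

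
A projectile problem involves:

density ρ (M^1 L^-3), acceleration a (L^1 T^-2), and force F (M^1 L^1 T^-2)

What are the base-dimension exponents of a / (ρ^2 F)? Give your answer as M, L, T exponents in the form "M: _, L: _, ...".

M: -3, L: 6, T: 0

Collect each base-dimension exponent across the product:
  M: −2·(1) + (0) − (1) = -3
  L: −2·(-3) + (1) − (1) = 6
  T: −2·(0) + (-2) − (-2) = 0
So the dimensions are [M⁻³ L⁶].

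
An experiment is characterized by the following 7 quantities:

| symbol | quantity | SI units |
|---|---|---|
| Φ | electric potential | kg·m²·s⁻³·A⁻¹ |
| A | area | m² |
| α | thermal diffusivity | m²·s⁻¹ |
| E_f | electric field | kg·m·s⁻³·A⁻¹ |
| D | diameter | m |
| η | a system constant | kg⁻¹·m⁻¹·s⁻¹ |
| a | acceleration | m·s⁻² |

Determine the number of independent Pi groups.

There are 7 variables and 4 base dimensions (M, L, T, I).
The dimension matrix has rank 4.
Independent dimensionless groups: 7 − 4 = 3.

3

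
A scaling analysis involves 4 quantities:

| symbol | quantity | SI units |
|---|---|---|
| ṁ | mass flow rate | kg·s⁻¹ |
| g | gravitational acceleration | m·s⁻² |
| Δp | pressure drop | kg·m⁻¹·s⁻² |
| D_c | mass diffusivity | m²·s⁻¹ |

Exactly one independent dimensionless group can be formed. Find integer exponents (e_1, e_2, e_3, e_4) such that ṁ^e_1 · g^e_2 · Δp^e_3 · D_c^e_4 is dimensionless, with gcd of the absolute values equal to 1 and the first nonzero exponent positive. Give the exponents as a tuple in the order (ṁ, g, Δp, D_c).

M: e_1·(1) + e_2·(0) + e_3·(1) + e_4·(0) = 0
L: e_1·(0) + e_2·(1) + e_3·(-1) + e_4·(2) = 0
T: e_1·(-1) + e_2·(-2) + e_3·(-2) + e_4·(-1) = 0
Solving this homogeneous linear system for the smallest-integer solution (first nonzero entry positive) gives (1, 1, -1, -1).

(1, 1, -1, -1)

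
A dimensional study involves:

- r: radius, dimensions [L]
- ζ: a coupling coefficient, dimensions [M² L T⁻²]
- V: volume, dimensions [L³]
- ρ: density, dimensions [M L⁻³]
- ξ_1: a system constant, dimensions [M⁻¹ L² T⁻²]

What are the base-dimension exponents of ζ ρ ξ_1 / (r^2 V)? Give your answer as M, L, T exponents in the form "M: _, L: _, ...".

M: 2, L: -5, T: -4

Collect each base-dimension exponent across the product:
  M: −2·(0) + (2) − (0) + (1) + (-1) = 2
  L: −2·(1) + (1) − (3) + (-3) + (2) = -5
  T: −2·(0) + (-2) − (0) + (0) + (-2) = -4
So the dimensions are [M² L⁻⁵ T⁻⁴].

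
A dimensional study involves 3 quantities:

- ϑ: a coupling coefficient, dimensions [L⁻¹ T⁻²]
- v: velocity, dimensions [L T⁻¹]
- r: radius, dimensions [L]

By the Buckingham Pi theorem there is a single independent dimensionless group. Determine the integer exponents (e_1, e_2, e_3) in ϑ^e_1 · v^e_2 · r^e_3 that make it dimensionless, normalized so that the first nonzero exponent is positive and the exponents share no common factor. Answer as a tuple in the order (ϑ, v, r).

(1, -2, 3)

L: e_1·(-1) + e_2·(1) + e_3·(1) = 0
T: e_1·(-2) + e_2·(-1) + e_3·(0) = 0
Solving this homogeneous linear system for the smallest-integer solution (first nonzero entry positive) gives (1, -2, 3).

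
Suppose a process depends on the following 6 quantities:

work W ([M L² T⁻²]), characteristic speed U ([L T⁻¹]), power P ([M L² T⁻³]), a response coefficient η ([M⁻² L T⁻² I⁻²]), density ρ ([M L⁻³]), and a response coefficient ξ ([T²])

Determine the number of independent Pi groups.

2

There are 6 variables and 4 base dimensions (M, L, T, I).
The dimension matrix has rank 4.
Independent dimensionless groups: 6 − 4 = 2.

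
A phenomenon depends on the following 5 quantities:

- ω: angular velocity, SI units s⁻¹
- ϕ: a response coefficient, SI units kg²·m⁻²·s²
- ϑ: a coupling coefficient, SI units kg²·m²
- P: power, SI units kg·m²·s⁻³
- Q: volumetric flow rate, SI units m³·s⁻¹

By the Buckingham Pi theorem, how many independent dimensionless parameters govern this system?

2

There are 5 variables and 3 base dimensions (M, L, T).
The dimension matrix has rank 3.
Independent dimensionless groups: 5 − 3 = 2.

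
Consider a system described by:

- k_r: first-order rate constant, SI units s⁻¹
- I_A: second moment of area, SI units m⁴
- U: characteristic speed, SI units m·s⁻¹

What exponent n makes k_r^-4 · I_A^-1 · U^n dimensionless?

Balance the L exponent: (1)·n from U, plus −4·(0) − (4) = -4 from the rest, must sum to zero.
n − 4 = 0, so n = 4.

4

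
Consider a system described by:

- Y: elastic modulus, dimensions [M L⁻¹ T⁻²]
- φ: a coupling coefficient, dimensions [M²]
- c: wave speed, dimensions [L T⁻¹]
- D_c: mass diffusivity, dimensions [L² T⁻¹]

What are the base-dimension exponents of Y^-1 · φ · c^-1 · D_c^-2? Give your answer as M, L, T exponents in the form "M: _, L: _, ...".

Collect each base-dimension exponent across the product:
  M: −(1) + (2) − (0) − 2·(0) = 1
  L: −(-1) + (0) − (1) − 2·(2) = -4
  T: −(-2) + (0) − (-1) − 2·(-1) = 5
So the dimensions are [M L⁻⁴ T⁵].

M: 1, L: -4, T: 5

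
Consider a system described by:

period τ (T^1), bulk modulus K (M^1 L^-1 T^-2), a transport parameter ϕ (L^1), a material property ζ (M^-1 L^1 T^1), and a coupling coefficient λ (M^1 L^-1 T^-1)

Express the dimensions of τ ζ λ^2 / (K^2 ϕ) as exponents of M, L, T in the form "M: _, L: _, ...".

Collect each base-dimension exponent across the product:
  M: (0) − 2·(1) − (0) + (-1) + 2·(1) = -1
  L: (0) − 2·(-1) − (1) + (1) + 2·(-1) = 0
  T: (1) − 2·(-2) − (0) + (1) + 2·(-1) = 4
So the dimensions are [M⁻¹ T⁴].

M: -1, L: 0, T: 4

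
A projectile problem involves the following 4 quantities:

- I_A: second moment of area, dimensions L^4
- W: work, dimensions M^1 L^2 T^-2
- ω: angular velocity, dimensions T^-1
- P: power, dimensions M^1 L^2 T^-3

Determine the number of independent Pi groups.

There are 4 variables and 3 base dimensions (M, L, T).
The dimension matrix has rank 3.
Independent dimensionless groups: 4 − 3 = 1.

1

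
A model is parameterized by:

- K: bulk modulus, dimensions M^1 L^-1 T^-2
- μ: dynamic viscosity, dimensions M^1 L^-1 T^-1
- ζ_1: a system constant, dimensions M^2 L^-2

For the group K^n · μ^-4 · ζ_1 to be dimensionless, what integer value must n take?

Balance the M exponent: (1)·n from K, plus −4·(1) + (2) = -2 from the rest, must sum to zero.
n − 2 = 0, so n = 2.

2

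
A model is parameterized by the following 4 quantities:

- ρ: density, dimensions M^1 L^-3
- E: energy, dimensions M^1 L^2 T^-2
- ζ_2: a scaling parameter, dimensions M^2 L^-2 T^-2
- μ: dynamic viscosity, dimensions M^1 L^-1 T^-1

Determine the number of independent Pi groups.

1

There are 4 variables and 3 base dimensions (M, L, T).
The dimension matrix has rank 3.
Independent dimensionless groups: 4 − 3 = 1.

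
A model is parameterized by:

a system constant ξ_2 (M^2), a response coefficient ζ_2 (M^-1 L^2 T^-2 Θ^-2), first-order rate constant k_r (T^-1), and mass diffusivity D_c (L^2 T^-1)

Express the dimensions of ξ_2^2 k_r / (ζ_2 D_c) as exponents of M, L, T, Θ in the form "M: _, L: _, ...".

M: 5, L: -4, T: 2, Θ: 2

Collect each base-dimension exponent across the product:
  M: 2·(2) − (-1) + (0) − (0) = 5
  L: 2·(0) − (2) + (0) − (2) = -4
  T: 2·(0) − (-2) + (-1) − (-1) = 2
  Θ: 2·(0) − (-2) + (0) − (0) = 2
So the dimensions are [M⁵ L⁻⁴ T² Θ²].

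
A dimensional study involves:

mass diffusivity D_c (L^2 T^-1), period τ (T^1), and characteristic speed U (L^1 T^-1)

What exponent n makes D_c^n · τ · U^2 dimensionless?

Balance the L exponent: (2)·n from D_c, plus (0) + 2·(1) = 2 from the rest, must sum to zero.
2n + 2 = 0, so n = -1.

-1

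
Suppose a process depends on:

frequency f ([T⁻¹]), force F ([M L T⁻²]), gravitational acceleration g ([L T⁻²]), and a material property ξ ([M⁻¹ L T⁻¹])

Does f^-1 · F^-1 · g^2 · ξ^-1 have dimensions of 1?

Sum the exponent of each base dimension across the product:
  M: −[f]_M − [F]_M + 2·[g]_M − [ξ]_M = −(0) − (1) + 2·(0) − (-1) = 0
  L: −[f]_L − [F]_L + 2·[g]_L − [ξ]_L = −(0) − (1) + 2·(1) − (1) = 0
  T: −[f]_T − [F]_T + 2·[g]_T − [ξ]_T = −(-1) − (-2) + 2·(-2) − (-1) = 0
All base exponents vanish — dimensionless.

yes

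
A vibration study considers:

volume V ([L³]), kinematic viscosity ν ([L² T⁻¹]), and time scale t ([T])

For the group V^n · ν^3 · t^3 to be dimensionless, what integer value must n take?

Balance the L exponent: (3)·n from V, plus 3·(2) + 3·(0) = 6 from the rest, must sum to zero.
3n + 6 = 0, so n = -2.

-2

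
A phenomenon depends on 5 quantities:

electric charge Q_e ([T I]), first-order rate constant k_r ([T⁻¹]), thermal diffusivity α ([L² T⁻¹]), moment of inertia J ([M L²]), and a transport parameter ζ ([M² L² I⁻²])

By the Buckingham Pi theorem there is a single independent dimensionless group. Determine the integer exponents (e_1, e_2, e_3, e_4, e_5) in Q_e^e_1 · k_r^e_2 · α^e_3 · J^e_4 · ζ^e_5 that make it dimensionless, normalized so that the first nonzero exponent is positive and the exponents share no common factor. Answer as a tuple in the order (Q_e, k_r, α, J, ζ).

(2, 1, 1, -2, 1)

M: e_1·(0) + e_2·(0) + e_3·(0) + e_4·(1) + e_5·(2) = 0
L: e_1·(0) + e_2·(0) + e_3·(2) + e_4·(2) + e_5·(2) = 0
T: e_1·(1) + e_2·(-1) + e_3·(-1) + e_4·(0) + e_5·(0) = 0
I: e_1·(1) + e_2·(0) + e_3·(0) + e_4·(0) + e_5·(-2) = 0
Solving this homogeneous linear system for the smallest-integer solution (first nonzero entry positive) gives (2, 1, 1, -2, 1).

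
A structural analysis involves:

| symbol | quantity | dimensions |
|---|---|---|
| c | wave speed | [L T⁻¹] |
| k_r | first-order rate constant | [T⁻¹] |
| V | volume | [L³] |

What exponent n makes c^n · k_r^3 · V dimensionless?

Balance the L exponent: (1)·n from c, plus 3·(0) + (3) = 3 from the rest, must sum to zero.
n + 3 = 0, so n = -3.

-3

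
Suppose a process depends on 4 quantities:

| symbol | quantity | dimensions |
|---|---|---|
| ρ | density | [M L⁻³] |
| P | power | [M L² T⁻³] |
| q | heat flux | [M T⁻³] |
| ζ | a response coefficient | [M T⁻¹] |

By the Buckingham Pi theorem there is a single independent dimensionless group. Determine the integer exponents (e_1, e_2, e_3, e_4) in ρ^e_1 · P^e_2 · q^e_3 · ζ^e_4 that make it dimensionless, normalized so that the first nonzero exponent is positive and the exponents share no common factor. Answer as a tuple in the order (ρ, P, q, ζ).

M: e_1·(1) + e_2·(1) + e_3·(1) + e_4·(1) = 0
L: e_1·(-3) + e_2·(2) + e_3·(0) + e_4·(0) = 0
T: e_1·(0) + e_2·(-3) + e_3·(-3) + e_4·(-1) = 0
Solving this homogeneous linear system for the smallest-integer solution (first nonzero entry positive) gives (2, 3, -2, -3).

(2, 3, -2, -3)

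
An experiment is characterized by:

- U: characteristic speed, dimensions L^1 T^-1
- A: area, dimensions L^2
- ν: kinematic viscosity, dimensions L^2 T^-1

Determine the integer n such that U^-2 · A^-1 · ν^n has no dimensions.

Balance the L exponent: (2)·n from ν, plus −2·(1) − (2) = -4 from the rest, must sum to zero.
2n − 4 = 0, so n = 2.

2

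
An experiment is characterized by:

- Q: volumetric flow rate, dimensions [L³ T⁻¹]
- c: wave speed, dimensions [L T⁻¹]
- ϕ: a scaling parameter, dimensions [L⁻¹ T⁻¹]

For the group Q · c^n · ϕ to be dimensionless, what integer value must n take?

Balance the L exponent: (1)·n from c, plus (3) + (-1) = 2 from the rest, must sum to zero.
n + 2 = 0, so n = -2.

-2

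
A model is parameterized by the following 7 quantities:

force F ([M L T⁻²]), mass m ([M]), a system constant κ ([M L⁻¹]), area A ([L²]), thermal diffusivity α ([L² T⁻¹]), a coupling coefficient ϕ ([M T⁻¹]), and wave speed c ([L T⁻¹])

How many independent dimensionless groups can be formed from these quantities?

There are 7 variables and 3 base dimensions (M, L, T).
The dimension matrix has rank 3.
Independent dimensionless groups: 7 − 3 = 4.

4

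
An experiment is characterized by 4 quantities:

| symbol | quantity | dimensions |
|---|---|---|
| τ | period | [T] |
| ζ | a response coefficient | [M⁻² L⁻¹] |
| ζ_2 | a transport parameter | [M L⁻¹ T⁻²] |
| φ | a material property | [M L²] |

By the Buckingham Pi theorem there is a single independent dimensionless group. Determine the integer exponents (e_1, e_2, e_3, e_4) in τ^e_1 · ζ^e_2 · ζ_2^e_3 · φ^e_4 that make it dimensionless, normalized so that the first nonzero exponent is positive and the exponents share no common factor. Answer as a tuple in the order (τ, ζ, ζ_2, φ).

(2, 1, 1, 1)

M: e_1·(0) + e_2·(-2) + e_3·(1) + e_4·(1) = 0
L: e_1·(0) + e_2·(-1) + e_3·(-1) + e_4·(2) = 0
T: e_1·(1) + e_2·(0) + e_3·(-2) + e_4·(0) = 0
Solving this homogeneous linear system for the smallest-integer solution (first nonzero entry positive) gives (2, 1, 1, 1).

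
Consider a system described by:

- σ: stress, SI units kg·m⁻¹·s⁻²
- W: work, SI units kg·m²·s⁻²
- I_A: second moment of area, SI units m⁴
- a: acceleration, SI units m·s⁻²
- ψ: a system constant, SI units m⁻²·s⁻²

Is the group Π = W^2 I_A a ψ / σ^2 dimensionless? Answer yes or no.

no

Sum the exponent of each base dimension across the product:
  M: −2·[σ]_M + 2·[W]_M + [I_A]_M + [a]_M + [ψ]_M = −2·(1) + 2·(1) + (0) + (0) + (0) = 0
  L: −2·[σ]_L + 2·[W]_L + [I_A]_L + [a]_L + [ψ]_L = −2·(-1) + 2·(2) + (4) + (1) + (-2) = 9
  T: −2·[σ]_T + 2·[W]_T + [I_A]_T + [a]_T + [ψ]_T = −2·(-2) + 2·(-2) + (0) + (-2) + (-2) = -4
Net dimensions [L⁹ T⁻⁴] ≠ [1] — not dimensionless.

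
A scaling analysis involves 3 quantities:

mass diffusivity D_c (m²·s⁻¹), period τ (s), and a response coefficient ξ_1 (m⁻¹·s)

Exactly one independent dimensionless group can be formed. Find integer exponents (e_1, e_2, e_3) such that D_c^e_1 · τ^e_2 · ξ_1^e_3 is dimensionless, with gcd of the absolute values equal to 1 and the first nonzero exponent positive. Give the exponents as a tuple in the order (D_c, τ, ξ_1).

(1, -1, 2)

L: e_1·(2) + e_2·(0) + e_3·(-1) = 0
T: e_1·(-1) + e_2·(1) + e_3·(1) = 0
Solving this homogeneous linear system for the smallest-integer solution (first nonzero entry positive) gives (1, -1, 2).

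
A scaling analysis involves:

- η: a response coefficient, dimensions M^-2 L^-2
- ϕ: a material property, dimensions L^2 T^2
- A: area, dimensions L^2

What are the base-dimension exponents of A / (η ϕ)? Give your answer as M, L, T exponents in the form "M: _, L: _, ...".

Collect each base-dimension exponent across the product:
  M: −(-2) − (0) + (0) = 2
  L: −(-2) − (2) + (2) = 2
  T: −(0) − (2) + (0) = -2
So the dimensions are [M² L² T⁻²].

M: 2, L: 2, T: -2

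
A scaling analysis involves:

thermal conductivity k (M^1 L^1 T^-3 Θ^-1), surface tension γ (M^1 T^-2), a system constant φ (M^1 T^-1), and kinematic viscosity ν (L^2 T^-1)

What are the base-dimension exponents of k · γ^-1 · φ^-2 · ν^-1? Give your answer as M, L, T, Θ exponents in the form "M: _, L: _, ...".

M: -2, L: -1, T: 2, Θ: -1

Collect each base-dimension exponent across the product:
  M: (1) − (1) − 2·(1) − (0) = -2
  L: (1) − (0) − 2·(0) − (2) = -1
  T: (-3) − (-2) − 2·(-1) − (-1) = 2
  Θ: (-1) − (0) − 2·(0) − (0) = -1
So the dimensions are [M⁻² L⁻¹ T² Θ⁻¹].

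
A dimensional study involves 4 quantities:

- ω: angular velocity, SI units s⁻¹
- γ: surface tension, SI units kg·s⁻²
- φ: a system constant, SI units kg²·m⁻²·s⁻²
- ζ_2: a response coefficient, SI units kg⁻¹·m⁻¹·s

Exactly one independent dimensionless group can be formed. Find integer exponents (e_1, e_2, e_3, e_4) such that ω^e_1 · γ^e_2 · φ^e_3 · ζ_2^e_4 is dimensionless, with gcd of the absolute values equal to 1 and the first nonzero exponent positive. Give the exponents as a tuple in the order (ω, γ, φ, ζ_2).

M: e_1·(0) + e_2·(1) + e_3·(2) + e_4·(-1) = 0
L: e_1·(0) + e_2·(0) + e_3·(-2) + e_4·(-1) = 0
T: e_1·(-1) + e_2·(-2) + e_3·(-2) + e_4·(1) = 0
Solving this homogeneous linear system for the smallest-integer solution (first nonzero entry positive) gives (4, -4, 1, -2).

(4, -4, 1, -2)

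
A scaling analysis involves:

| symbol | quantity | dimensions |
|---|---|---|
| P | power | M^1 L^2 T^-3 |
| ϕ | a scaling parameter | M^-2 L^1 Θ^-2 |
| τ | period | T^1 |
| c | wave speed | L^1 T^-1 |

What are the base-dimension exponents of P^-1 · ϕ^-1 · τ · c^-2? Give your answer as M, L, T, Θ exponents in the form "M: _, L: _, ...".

Collect each base-dimension exponent across the product:
  M: −(1) − (-2) + (0) − 2·(0) = 1
  L: −(2) − (1) + (0) − 2·(1) = -5
  T: −(-3) − (0) + (1) − 2·(-1) = 6
  Θ: −(0) − (-2) + (0) − 2·(0) = 2
So the dimensions are [M L⁻⁵ T⁶ Θ²].

M: 1, L: -5, T: 6, Θ: 2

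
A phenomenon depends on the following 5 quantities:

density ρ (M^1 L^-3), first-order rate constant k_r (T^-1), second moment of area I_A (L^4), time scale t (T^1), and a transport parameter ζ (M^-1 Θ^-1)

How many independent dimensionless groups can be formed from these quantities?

1

There are 5 variables and 4 base dimensions (M, L, T, Θ).
The dimension matrix has rank 4.
Independent dimensionless groups: 5 − 4 = 1.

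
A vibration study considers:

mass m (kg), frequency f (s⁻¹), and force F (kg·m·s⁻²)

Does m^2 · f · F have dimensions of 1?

no

Sum the exponent of each base dimension across the product:
  M: 2·[m]_M + [f]_M + [F]_M = 2·(1) + (0) + (1) = 3
  L: 2·[m]_L + [f]_L + [F]_L = 2·(0) + (0) + (1) = 1
  T: 2·[m]_T + [f]_T + [F]_T = 2·(0) + (-1) + (-2) = -3
Net dimensions [M³ L T⁻³] ≠ [1] — not dimensionless.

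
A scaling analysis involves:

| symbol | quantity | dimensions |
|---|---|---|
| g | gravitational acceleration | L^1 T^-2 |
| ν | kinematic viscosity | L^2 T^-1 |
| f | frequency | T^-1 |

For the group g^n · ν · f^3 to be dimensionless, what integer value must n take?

Balance the L exponent: (1)·n from g, plus (2) + 3·(0) = 2 from the rest, must sum to zero.
n + 2 = 0, so n = -2.

-2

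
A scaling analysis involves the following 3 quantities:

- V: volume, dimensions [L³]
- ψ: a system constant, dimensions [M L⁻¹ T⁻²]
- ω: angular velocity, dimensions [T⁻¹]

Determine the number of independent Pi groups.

There are 3 variables and 3 base dimensions (M, L, T).
The dimension matrix has rank 3.
Independent dimensionless groups: 3 − 3 = 0.

0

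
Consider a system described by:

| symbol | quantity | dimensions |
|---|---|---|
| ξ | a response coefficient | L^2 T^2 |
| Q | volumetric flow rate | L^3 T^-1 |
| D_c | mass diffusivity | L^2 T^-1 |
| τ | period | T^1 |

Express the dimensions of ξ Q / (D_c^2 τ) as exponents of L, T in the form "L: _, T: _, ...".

L: 1, T: 2

Collect each base-dimension exponent across the product:
  L: (2) + (3) − 2·(2) − (0) = 1
  T: (2) + (-1) − 2·(-1) − (1) = 2
So the dimensions are [L T²].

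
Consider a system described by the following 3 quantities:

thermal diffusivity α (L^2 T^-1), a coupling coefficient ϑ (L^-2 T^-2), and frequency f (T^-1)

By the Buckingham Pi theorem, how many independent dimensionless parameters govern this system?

1

There are 3 variables and 2 base dimensions (L, T).
The dimension matrix has rank 2.
Independent dimensionless groups: 3 − 2 = 1.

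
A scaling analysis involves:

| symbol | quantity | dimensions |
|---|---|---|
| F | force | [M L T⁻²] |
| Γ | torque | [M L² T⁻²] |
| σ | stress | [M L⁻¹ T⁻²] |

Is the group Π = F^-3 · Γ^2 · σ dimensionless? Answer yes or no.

Sum the exponent of each base dimension across the product:
  M: −3·[F]_M + 2·[Γ]_M + [σ]_M = −3·(1) + 2·(1) + (1) = 0
  L: −3·[F]_L + 2·[Γ]_L + [σ]_L = −3·(1) + 2·(2) + (-1) = 0
  T: −3·[F]_T + 2·[Γ]_T + [σ]_T = −3·(-2) + 2·(-2) + (-2) = 0
  Θ: −3·[F]_Θ + 2·[Γ]_Θ + [σ]_Θ = −3·(0) + 2·(0) + (0) = 0
All base exponents vanish — dimensionless.

yes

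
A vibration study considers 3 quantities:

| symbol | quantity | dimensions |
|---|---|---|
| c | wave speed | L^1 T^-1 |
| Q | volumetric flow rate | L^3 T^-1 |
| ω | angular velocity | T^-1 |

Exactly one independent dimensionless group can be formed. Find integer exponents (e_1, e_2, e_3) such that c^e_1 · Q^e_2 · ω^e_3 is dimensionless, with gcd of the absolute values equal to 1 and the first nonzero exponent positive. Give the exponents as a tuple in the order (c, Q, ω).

(3, -1, -2)

L: e_1·(1) + e_2·(3) + e_3·(0) = 0
T: e_1·(-1) + e_2·(-1) + e_3·(-1) = 0
Solving this homogeneous linear system for the smallest-integer solution (first nonzero entry positive) gives (3, -1, -2).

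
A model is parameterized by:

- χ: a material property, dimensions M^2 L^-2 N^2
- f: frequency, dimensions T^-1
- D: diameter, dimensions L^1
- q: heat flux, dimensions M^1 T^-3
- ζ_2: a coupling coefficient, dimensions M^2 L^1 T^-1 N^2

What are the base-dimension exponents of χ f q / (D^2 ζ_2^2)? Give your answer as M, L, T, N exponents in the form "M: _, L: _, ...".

Collect each base-dimension exponent across the product:
  M: (2) + (0) − 2·(0) + (1) − 2·(2) = -1
  L: (-2) + (0) − 2·(1) + (0) − 2·(1) = -6
  T: (0) + (-1) − 2·(0) + (-3) − 2·(-1) = -2
  N: (2) + (0) − 2·(0) + (0) − 2·(2) = -2
So the dimensions are [M⁻¹ L⁻⁶ T⁻² N⁻²].

M: -1, L: -6, T: -2, N: -2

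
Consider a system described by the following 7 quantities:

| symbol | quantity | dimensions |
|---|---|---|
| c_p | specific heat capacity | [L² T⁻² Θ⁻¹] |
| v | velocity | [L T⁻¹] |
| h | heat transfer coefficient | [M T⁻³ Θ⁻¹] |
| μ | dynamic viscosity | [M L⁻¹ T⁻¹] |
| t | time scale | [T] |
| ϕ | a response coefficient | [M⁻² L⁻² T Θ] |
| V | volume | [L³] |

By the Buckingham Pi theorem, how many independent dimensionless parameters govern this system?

3

There are 7 variables and 4 base dimensions (M, L, T, Θ).
The dimension matrix has rank 4.
Independent dimensionless groups: 7 − 4 = 3.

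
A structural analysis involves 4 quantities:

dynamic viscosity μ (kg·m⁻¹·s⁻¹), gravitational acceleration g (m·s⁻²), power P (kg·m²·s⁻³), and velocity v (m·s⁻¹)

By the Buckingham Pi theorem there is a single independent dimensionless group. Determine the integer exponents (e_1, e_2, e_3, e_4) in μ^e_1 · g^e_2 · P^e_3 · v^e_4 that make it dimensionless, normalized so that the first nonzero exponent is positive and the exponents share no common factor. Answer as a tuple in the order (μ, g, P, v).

M: e_1·(1) + e_2·(0) + e_3·(1) + e_4·(0) = 0
L: e_1·(-1) + e_2·(1) + e_3·(2) + e_4·(1) = 0
T: e_1·(-1) + e_2·(-2) + e_3·(-3) + e_4·(-1) = 0
Solving this homogeneous linear system for the smallest-integer solution (first nonzero entry positive) gives (1, -1, -1, 4).

(1, -1, -1, 4)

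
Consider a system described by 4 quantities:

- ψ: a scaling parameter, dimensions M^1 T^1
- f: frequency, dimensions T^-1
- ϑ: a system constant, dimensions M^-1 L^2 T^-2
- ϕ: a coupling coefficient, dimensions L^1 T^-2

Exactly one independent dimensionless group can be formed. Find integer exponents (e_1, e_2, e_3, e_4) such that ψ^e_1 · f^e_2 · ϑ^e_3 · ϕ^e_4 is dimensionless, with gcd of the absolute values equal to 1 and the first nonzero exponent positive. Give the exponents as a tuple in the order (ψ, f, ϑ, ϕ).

(1, 3, 1, -2)

M: e_1·(1) + e_2·(0) + e_3·(-1) + e_4·(0) = 0
L: e_1·(0) + e_2·(0) + e_3·(2) + e_4·(1) = 0
T: e_1·(1) + e_2·(-1) + e_3·(-2) + e_4·(-2) = 0
Solving this homogeneous linear system for the smallest-integer solution (first nonzero entry positive) gives (1, 3, 1, -2).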